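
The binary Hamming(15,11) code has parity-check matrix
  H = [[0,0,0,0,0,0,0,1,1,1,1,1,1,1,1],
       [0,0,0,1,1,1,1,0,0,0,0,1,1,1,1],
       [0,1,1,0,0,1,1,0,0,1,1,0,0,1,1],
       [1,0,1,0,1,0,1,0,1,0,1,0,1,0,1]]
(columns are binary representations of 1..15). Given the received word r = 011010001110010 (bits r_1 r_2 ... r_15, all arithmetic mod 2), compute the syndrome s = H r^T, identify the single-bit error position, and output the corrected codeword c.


s = (0, 0, 1, 0)^T, error position = 2, corrected codeword c = 001010001110010

Compute s = H r^T mod 2 one row at a time:
  s_1 = 0 + 1 + 1 + 1 + 0 + 0 + 1 + 0 = 4 ≡ 0 (mod 2).
  s_2 = 0 + 1 + 0 + 0 + 0 + 0 + 1 + 0 = 2 ≡ 0 (mod 2).
  s_3 = 1 + 1 + 0 + 0 + 1 + 1 + 1 + 0 = 5 ≡ 1 (mod 2).
  s_4 = 0 + 1 + 1 + 0 + 1 + 1 + 0 + 0 = 4 ≡ 0 (mod 2).
s = (0, 0, 1, 0)^T — this equals column 2 of H (binary 0010), so error is at position 2.
Correct: flip bit 2 of r = 011010001110010 to get c = 001010001110010.


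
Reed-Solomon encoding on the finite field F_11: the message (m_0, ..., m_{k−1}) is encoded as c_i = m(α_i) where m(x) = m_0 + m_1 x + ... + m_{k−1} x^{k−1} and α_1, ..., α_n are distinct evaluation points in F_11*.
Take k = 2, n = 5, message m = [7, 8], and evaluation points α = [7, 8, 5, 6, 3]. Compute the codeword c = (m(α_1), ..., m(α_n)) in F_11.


c = [8, 5, 3, 0, 9]

Message polynomial: m(x) = 7 + 8·x (mod 11).
For each evaluation point α_i, compute m(α_i) mod 11:
  α_1 = 7: Horner steps 8 → 8, so m(7) = 8.
  α_2 = 8: Horner steps 8 → 5, so m(8) = 5.
  α_3 = 5: Horner steps 8 → 3, so m(5) = 3.
  α_4 = 6: Horner steps 8 → 0, so m(6) = 0.
  α_5 = 3: Horner steps 8 → 9, so m(3) = 9.
Codeword c = [8, 5, 3, 0, 9] ∈ F_11^5.


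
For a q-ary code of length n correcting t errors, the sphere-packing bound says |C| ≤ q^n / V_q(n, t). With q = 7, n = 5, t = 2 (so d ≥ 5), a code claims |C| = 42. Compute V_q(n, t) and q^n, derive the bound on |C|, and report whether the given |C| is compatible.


V_q(n, t) = 391, q^n = 16807, Hamming bound = 42, |C| = 42 ≤ bound (satisfied).

Step 1: Compute V_q(n, t) = Σ_{j=0}^2 C(n, j) (q−1)^j.
  j = 0: C(5,0)·(6)^0 = 1·1 = 1.
  j = 1: C(5,1)·(6)^1 = 5·6 = 30.
  j = 2: C(5,2)·(6)^2 = 10·36 = 360.
  V_q(n, t) = 1 + 30 + 360 = 391.
Step 2: q^n = 7^5 = 16807.
Step 3: Hamming bound ⌊q^n / V_q(n,t)⌋ = ⌊16807/391⌋ = 42.
Step 4: Compare |C| = 42 to 42: satisfied.
The claimed |C| lies at the Hamming bound (tight).


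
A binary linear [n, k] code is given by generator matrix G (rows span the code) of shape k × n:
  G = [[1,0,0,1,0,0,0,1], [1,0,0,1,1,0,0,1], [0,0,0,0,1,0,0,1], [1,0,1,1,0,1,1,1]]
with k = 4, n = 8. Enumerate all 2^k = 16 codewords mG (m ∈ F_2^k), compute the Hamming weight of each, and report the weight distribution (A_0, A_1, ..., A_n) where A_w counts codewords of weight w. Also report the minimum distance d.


Weight distribution: A_0 = 1, A_1 = 2, A_2 = 2, A_3 = 3, A_4 = 3, A_5 = 2, A_6 = 2, A_7 = 1. Minimum distance d = 1.

Enumerate all 2^4 = 16 messages m ∈ F_2^4.
For each, compute codeword c = mG in F_2^8, then tally its weight.
  m = 0000 → c = 00000000, weight = 0.
  m = 1000 → c = 10010001, weight = 3.
  m = 0100 → c = 10011001, weight = 4.
  m = 1100 → c = 00001000, weight = 1.
  m = 0010 → c = 00001001, weight = 2.
  m = 1010 → c = 10011000, weight = 3.
  m = 0110 → c = 10010000, weight = 2.
  m = 1110 → c = 00000001, weight = 1.
  m = 0001 → c = 10110111, weight = 6.
  m = 1001 → c = 00100110, weight = 3.
  m = 0101 → c = 00101110, weight = 4.
  m = 1101 → c = 10111111, weight = 7.
  m = 0011 → c = 10111110, weight = 6.
  m = 1011 → c = 00101111, weight = 5.
  m = 0111 → c = 00100111, weight = 4.
  m = 1111 → c = 10110110, weight = 5.
Tally weights:
  weight 0: 1 codewords.
  weight 1: 2 codewords.
  weight 2: 2 codewords.
  weight 3: 3 codewords.
  weight 4: 3 codewords.
  weight 5: 2 codewords.
  weight 6: 2 codewords.
  weight 7: 1 codewords.
Minimum distance d = smallest w > 0 with A_w > 0 = 1.
Sanity: Σ A_w = 16 = 2^4 = 16 ✓.


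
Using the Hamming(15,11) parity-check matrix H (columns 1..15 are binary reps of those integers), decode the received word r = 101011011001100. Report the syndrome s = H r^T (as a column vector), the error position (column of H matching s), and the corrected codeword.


s = (0, 0, 0, 1)^T, error position = 1, corrected codeword c = 001011011001100

Compute s = H r^T mod 2 one row at a time:
  s_1 = 1 + 1 + 0 + 0 + 1 + 1 + 0 + 0 = 4 ≡ 0 (mod 2).
  s_2 = 0 + 1 + 1 + 0 + 1 + 1 + 0 + 0 = 4 ≡ 0 (mod 2).
  s_3 = 0 + 1 + 1 + 0 + 0 + 0 + 0 + 0 = 2 ≡ 0 (mod 2).
  s_4 = 1 + 1 + 1 + 0 + 1 + 0 + 1 + 0 = 5 ≡ 1 (mod 2).
s = (0, 0, 0, 1)^T — this equals column 1 of H (binary 0001), so error is at position 1.
Correct: flip bit 1 of r = 101011011001100 to get c = 001011011001100.


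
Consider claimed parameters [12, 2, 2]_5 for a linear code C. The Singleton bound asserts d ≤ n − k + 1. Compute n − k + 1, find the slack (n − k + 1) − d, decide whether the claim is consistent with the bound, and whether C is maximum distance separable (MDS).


Singleton RHS = n − k + 1 = 11, slack = 9, bound satisfied, not MDS.

Singleton bound: d ≤ n − k + 1.
Here n = 12, k = 2, so n − k + 1 = 11.
Given d = 2, check d ≤ 11: YES.
Slack = (n − k + 1) − d = 9.
The code is NOT MDS (slack = 9 > 0).
Description: the claimed parameters are [12, 2, 2]_5; such a code would be non-MDS.


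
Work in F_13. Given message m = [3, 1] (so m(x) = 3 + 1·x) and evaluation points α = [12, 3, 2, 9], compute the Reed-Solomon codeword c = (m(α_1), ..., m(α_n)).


c = [2, 6, 5, 12]

Message polynomial: m(x) = 3 + 1·x (mod 13).
For each evaluation point α_i, compute m(α_i) mod 13:
  α_1 = 12: Horner steps 1 → 2, so m(12) = 2.
  α_2 = 3: Horner steps 1 → 6, so m(3) = 6.
  α_3 = 2: Horner steps 1 → 5, so m(2) = 5.
  α_4 = 9: Horner steps 1 → 12, so m(9) = 12.
Codeword c = [2, 6, 5, 12] ∈ F_13^4.


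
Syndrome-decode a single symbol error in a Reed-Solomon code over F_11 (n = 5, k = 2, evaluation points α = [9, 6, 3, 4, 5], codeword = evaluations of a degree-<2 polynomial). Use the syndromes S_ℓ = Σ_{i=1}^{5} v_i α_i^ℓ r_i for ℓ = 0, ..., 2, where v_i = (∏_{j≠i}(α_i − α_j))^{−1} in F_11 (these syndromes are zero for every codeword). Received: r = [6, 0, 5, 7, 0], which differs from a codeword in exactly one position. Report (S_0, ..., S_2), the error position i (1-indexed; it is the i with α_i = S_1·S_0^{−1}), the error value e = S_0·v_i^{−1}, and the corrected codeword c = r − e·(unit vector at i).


S = (3, 4, 9), error at position 5, error magnitude e = 2, c = [6, 0, 5, 7, 9].

Step 1: column multipliers v_i = (∏_{j≠i}(α_i − α_j))^{−1} mod 11.
  i = 1 (α = 9): (9−6)(9−3)(9−4)(9−5) = 3·6·5·4 = 360 ≡ 8, so v_1 = 8^{−1} = 7 (mod 11).
  i = 2 (α = 6): (6−9)(6−3)(6−4)(6−5) = (−3)·3·2·1 = −18 ≡ 4, so v_2 = 4^{−1} = 3 (mod 11).
  i = 3 (α = 3): (3−9)(3−6)(3−4)(3−5) = (−6)·(−3)·(−1)·(−2) = 36 ≡ 3, so v_3 = 3^{−1} = 4 (mod 11).
  i = 4 (α = 4): (4−9)(4−6)(4−3)(4−5) = (−5)·(−2)·1·(−1) = −10 ≡ 1, so v_4 = 1^{−1} = 1 (mod 11).
  i = 5 (α = 5): (5−9)(5−6)(5−3)(5−4) = (−4)·(−1)·2·1 = 8 ≡ 8, so v_5 = 8^{−1} = 7 (mod 11).
  v = [7, 3, 4, 1, 7].
Step 2: syndromes of r = [6, 0, 5, 7, 0] (all sums mod 11).
  S_0 = Σ v_i r_i = 7·6 + 3·0 + 4·5 + 1·7 + 7·0 = 69 ≡ 3.
  S_1 = Σ v_i α_i r_i = 7·9·6 + 3·6·0 + 4·3·5 + 1·4·7 + 7·5·0 = 466 ≡ 4.
  α_i^2 mod 11 = [4, 3, 9, 5, 3].
  S_2 = Σ v_i α_i^2 r_i = 7·4·6 + 3·3·0 + 4·9·5 + 1·5·7 + 7·3·0 = 383 ≡ 9.
  S = (3, 4, 9) ≠ 0, so r is not a codeword (an error is present).
Step 3: locate the error. For a single error e at position i, S_ℓ = v_i·e·α_i^ℓ, so α_err = S_1/S_0.
  S_0^{−1} = 3^{−1} = 4 (mod 11), so α_err = 4·4 = 16 ≡ 5 = α_5. Error position i = 5.
  Consistency check: S_2/S_1 = 9·3 = 27 ≡ 5 = α_err ✓ (single-error assumption holds).
Step 4: error magnitude e = S_0/v_5 = S_0·∏_{j≠5}(α_5 − α_j) = 3·8 = 24 ≡ 2 (mod 11).
Step 5: correct position 5: c_5 = r_5 − e = 0 − 2 ≡ 9 (mod 11). Hence c = [6, 0, 5, 7, 9].
  Check: interpolating c through the α_i gives m(x) = 10 + 2·x (degree < 2) with m(α_i) = c_i for every i, so c is indeed a codeword.


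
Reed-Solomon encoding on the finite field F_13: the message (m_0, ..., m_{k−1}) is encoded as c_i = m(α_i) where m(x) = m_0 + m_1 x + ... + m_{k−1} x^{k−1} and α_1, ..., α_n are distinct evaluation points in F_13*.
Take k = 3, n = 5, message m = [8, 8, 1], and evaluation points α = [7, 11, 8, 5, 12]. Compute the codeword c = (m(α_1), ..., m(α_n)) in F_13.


c = [9, 9, 6, 8, 1]

Message polynomial: m(x) = 8 + 8·x + 1·x^2 (mod 13).
For each evaluation point α_i, compute m(α_i) mod 13:
  α_1 = 7: Horner steps 1 → 2 → 9, so m(7) = 9.
  α_2 = 11: Horner steps 1 → 6 → 9, so m(11) = 9.
  α_3 = 8: Horner steps 1 → 3 → 6, so m(8) = 6.
  α_4 = 5: Horner steps 1 → 0 → 8, so m(5) = 8.
  α_5 = 12: Horner steps 1 → 7 → 1, so m(12) = 1.
Codeword c = [9, 9, 6, 8, 1] ∈ F_13^5.


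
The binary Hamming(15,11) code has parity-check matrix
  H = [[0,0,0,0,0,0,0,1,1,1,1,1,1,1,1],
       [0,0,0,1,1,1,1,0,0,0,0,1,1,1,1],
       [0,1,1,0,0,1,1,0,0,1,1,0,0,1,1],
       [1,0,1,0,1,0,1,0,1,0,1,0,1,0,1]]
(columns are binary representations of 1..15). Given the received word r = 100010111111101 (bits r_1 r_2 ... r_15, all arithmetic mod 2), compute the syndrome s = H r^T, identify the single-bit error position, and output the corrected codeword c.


s = (1, 1, 0, 1)^T, error position = 13, corrected codeword c = 100010111111001

Compute s = H r^T mod 2 one row at a time:
  s_1 = 1 + 1 + 1 + 1 + 1 + 1 + 0 + 1 = 7 ≡ 1 (mod 2).
  s_2 = 0 + 1 + 0 + 1 + 1 + 1 + 0 + 1 = 5 ≡ 1 (mod 2).
  s_3 = 0 + 0 + 0 + 1 + 1 + 1 + 0 + 1 = 4 ≡ 0 (mod 2).
  s_4 = 1 + 0 + 1 + 1 + 1 + 1 + 1 + 1 = 7 ≡ 1 (mod 2).
s = (1, 1, 0, 1)^T — this equals column 13 of H (binary 1101), so error is at position 13.
Correct: flip bit 13 of r = 100010111111101 to get c = 100010111111001.


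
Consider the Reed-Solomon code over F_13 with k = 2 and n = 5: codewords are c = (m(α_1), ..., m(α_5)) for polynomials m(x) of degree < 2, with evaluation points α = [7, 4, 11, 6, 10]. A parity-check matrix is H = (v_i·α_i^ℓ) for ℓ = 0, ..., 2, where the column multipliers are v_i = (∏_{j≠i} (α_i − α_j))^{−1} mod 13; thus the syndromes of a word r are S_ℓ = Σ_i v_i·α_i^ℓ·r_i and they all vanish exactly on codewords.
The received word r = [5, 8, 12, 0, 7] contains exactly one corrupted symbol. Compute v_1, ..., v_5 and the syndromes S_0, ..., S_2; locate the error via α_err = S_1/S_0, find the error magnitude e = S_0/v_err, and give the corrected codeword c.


S = (1, 4, 3), error at position 2, error magnitude e = 5, c = [5, 3, 12, 0, 7].

Step 1: column multipliers v_i = (∏_{j≠i}(α_i − α_j))^{−1} mod 13.
  i = 1 (α = 7): (7−4)(7−11)(7−6)(7−10) = 3·(−4)·1·(−3) = 36 ≡ 10, so v_1 = 10^{−1} = 4 (mod 13).
  i = 2 (α = 4): (4−7)(4−11)(4−6)(4−10) = (−3)·(−7)·(−2)·(−6) = 252 ≡ 5, so v_2 = 5^{−1} = 8 (mod 13).
  i = 3 (α = 11): (11−7)(11−4)(11−6)(11−10) = 4·7·5·1 = 140 ≡ 10, so v_3 = 10^{−1} = 4 (mod 13).
  i = 4 (α = 6): (6−7)(6−4)(6−11)(6−10) = (−1)·2·(−5)·(−4) = −40 ≡ 12, so v_4 = 12^{−1} = 12 (mod 13).
  i = 5 (α = 10): (10−7)(10−4)(10−11)(10−6) = 3·6·(−1)·4 = −72 ≡ 6, so v_5 = 6^{−1} = 11 (mod 13).
  v = [4, 8, 4, 12, 11].
Step 2: syndromes of r = [5, 8, 12, 0, 7] (all sums mod 13).
  S_0 = Σ v_i r_i = 4·5 + 8·8 + 4·12 + 12·0 + 11·7 = 209 ≡ 1.
  S_1 = Σ v_i α_i r_i = 4·7·5 + 8·4·8 + 4·11·12 + 12·6·0 + 11·10·7 = 1694 ≡ 4.
  α_i^2 mod 13 = [10, 3, 4, 10, 9].
  S_2 = Σ v_i α_i^2 r_i = 4·10·5 + 8·3·8 + 4·4·12 + 12·10·0 + 11·9·7 = 1277 ≡ 3.
  S = (1, 4, 3) ≠ 0, so r is not a codeword (an error is present).
Step 3: locate the error. For a single error e at position i, S_ℓ = v_i·e·α_i^ℓ, so α_err = S_1/S_0.
  S_0^{−1} = 1^{−1} = 1 (mod 13), so α_err = 4·1 = 4 ≡ 4 = α_2. Error position i = 2.
  Consistency check: S_2/S_1 = 3·10 = 30 ≡ 4 = α_err ✓ (single-error assumption holds).
Step 4: error magnitude e = S_0/v_2 = S_0·∏_{j≠2}(α_2 − α_j) = 1·5 = 5 ≡ 5 (mod 13).
Step 5: correct position 2: c_2 = r_2 − e = 8 − 5 ≡ 3 (mod 13). Hence c = [5, 3, 12, 0, 7].
  Check: interpolating c through the α_i gives m(x) = 9 + 5·x (degree < 2) with m(α_i) = c_i for every i, so c is indeed a codeword.


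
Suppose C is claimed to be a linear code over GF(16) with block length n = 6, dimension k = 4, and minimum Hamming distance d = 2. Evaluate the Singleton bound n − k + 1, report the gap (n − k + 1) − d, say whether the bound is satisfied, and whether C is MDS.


Singleton RHS = n − k + 1 = 3, slack = 1, bound satisfied, not MDS.

Singleton bound: d ≤ n − k + 1.
Here n = 6, k = 4, so n − k + 1 = 3.
Given d = 2, check d ≤ 3: YES.
Slack = (n − k + 1) − d = 1.
The code is NOT MDS (slack = 1 > 0).
Description: the claimed parameters are [6, 4, 2]_16; such a code would be non-MDS.


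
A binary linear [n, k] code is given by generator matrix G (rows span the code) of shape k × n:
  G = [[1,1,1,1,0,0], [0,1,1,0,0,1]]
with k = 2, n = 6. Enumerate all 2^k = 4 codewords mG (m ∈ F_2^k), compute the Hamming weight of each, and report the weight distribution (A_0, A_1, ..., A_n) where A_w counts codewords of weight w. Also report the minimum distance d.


Weight distribution: A_0 = 1, A_3 = 2, A_4 = 1. Minimum distance d = 3.

Enumerate all 2^2 = 4 messages m ∈ F_2^2.
For each, compute codeword c = mG in F_2^6, then tally its weight.
  m = 00 → c = 000000, weight = 0.
  m = 10 → c = 111100, weight = 4.
  m = 01 → c = 011001, weight = 3.
  m = 11 → c = 100101, weight = 3.
Tally weights:
  weight 0: 1 codewords.
  weight 3: 2 codewords.
  weight 4: 1 codewords.
Minimum distance d = smallest w > 0 with A_w > 0 = 3.
Sanity: Σ A_w = 4 = 2^2 = 4 ✓.


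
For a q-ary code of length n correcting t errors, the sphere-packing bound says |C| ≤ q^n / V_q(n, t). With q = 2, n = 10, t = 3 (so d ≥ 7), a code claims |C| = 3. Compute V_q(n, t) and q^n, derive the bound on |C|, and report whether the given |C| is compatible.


V_q(n, t) = 176, q^n = 1024, Hamming bound = 5, |C| = 3 ≤ bound (satisfied).

Step 1: Compute V_q(n, t) = Σ_{j=0}^3 C(n, j) (q−1)^j.
  j = 0: C(10,0)·(1)^0 = 1·1 = 1.
  j = 1: C(10,1)·(1)^1 = 10·1 = 10.
  j = 2: C(10,2)·(1)^2 = 45·1 = 45.
  j = 3: C(10,3)·(1)^3 = 120·1 = 120.
  V_q(n, t) = 1 + 10 + 45 + 120 = 176.
Step 2: q^n = 2^10 = 1024.
Step 3: Hamming bound ⌊q^n / V_q(n,t)⌋ = ⌊1024/176⌋ = 5.
Step 4: Compare |C| = 3 to 5: satisfied.
The claimed |C| lies below the Hamming bound.


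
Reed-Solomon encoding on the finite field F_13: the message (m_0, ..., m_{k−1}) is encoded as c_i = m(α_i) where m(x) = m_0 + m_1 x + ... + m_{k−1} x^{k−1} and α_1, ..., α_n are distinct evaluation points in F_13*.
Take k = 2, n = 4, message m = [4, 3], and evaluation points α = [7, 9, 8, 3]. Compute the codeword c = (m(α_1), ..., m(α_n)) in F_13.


c = [12, 5, 2, 0]

Message polynomial: m(x) = 4 + 3·x (mod 13).
For each evaluation point α_i, compute m(α_i) mod 13:
  α_1 = 7: Horner steps 3 → 12, so m(7) = 12.
  α_2 = 9: Horner steps 3 → 5, so m(9) = 5.
  α_3 = 8: Horner steps 3 → 2, so m(8) = 2.
  α_4 = 3: Horner steps 3 → 0, so m(3) = 0.
Codeword c = [12, 5, 2, 0] ∈ F_13^4.


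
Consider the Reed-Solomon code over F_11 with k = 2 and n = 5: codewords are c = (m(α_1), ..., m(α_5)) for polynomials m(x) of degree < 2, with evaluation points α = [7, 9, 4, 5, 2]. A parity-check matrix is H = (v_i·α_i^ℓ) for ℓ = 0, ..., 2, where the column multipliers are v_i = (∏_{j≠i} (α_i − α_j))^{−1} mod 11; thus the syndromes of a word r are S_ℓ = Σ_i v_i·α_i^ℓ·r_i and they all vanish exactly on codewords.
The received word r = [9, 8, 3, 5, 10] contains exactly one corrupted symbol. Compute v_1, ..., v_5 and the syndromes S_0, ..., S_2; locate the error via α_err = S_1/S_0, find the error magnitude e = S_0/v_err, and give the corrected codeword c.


S = (10, 2, 7), error at position 2, error magnitude e = 6, c = [9, 2, 3, 5, 10].

Step 1: column multipliers v_i = (∏_{j≠i}(α_i − α_j))^{−1} mod 11.
  i = 1 (α = 7): (7−9)(7−4)(7−5)(7−2) = (−2)·3·2·5 = −60 ≡ 6, so v_1 = 6^{−1} = 2 (mod 11).
  i = 2 (α = 9): (9−7)(9−4)(9−5)(9−2) = 2·5·4·7 = 280 ≡ 5, so v_2 = 5^{−1} = 9 (mod 11).
  i = 3 (α = 4): (4−7)(4−9)(4−5)(4−2) = (−3)·(−5)·(−1)·2 = −30 ≡ 3, so v_3 = 3^{−1} = 4 (mod 11).
  i = 4 (α = 5): (5−7)(5−9)(5−4)(5−2) = (−2)·(−4)·1·3 = 24 ≡ 2, so v_4 = 2^{−1} = 6 (mod 11).
  i = 5 (α = 2): (2−7)(2−9)(2−4)(2−5) = (−5)·(−7)·(−2)·(−3) = 210 ≡ 1, so v_5 = 1^{−1} = 1 (mod 11).
  v = [2, 9, 4, 6, 1].
Step 2: syndromes of r = [9, 8, 3, 5, 10] (all sums mod 11).
  S_0 = Σ v_i r_i = 2·9 + 9·8 + 4·3 + 6·5 + 1·10 = 142 ≡ 10.
  S_1 = Σ v_i α_i r_i = 2·7·9 + 9·9·8 + 4·4·3 + 6·5·5 + 1·2·10 = 992 ≡ 2.
  α_i^2 mod 11 = [5, 4, 5, 3, 4].
  S_2 = Σ v_i α_i^2 r_i = 2·5·9 + 9·4·8 + 4·5·3 + 6·3·5 + 1·4·10 = 568 ≡ 7.
  S = (10, 2, 7) ≠ 0, so r is not a codeword (an error is present).
Step 3: locate the error. For a single error e at position i, S_ℓ = v_i·e·α_i^ℓ, so α_err = S_1/S_0.
  S_0^{−1} = 10^{−1} = 10 (mod 11), so α_err = 2·10 = 20 ≡ 9 = α_2. Error position i = 2.
  Consistency check: S_2/S_1 = 7·6 = 42 ≡ 9 = α_err ✓ (single-error assumption holds).
Step 4: error magnitude e = S_0/v_2 = S_0·∏_{j≠2}(α_2 − α_j) = 10·5 = 50 ≡ 6 (mod 11).
Step 5: correct position 2: c_2 = r_2 − e = 8 − 6 ≡ 2 (mod 11). Hence c = [9, 2, 3, 5, 10].
  Check: interpolating c through the α_i gives m(x) = 6 + 2·x (degree < 2) with m(α_i) = c_i for every i, so c is indeed a codeword.


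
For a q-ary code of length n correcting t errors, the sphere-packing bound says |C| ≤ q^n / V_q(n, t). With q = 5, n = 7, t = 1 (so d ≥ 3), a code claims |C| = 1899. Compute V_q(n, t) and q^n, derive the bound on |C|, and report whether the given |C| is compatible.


V_q(n, t) = 29, q^n = 78125, Hamming bound = 2693, |C| = 1899 ≤ bound (satisfied).

Step 1: Compute V_q(n, t) = Σ_{j=0}^1 C(n, j) (q−1)^j.
  j = 0: C(7,0)·(4)^0 = 1·1 = 1.
  j = 1: C(7,1)·(4)^1 = 7·4 = 28.
  V_q(n, t) = 1 + 28 = 29.
Step 2: q^n = 5^7 = 78125.
Step 3: Hamming bound ⌊q^n / V_q(n,t)⌋ = ⌊78125/29⌋ = 2693.
Step 4: Compare |C| = 1899 to 2693: satisfied.
The claimed |C| lies below the Hamming bound.


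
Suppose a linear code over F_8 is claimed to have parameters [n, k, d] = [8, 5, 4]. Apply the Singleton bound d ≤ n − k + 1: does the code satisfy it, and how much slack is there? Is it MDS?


Singleton RHS = n − k + 1 = 4, slack = 0, bound satisfied, MDS.

Singleton bound: d ≤ n − k + 1.
Here n = 8, k = 5, so n − k + 1 = 4.
Given d = 4, check d ≤ 4: YES.
Slack = (n − k + 1) − d = 0.
The code is MDS (slack = 0).
Description: the claimed parameters are [8, 5, 4]_8; such a code would be MDS (meets Singleton bound).


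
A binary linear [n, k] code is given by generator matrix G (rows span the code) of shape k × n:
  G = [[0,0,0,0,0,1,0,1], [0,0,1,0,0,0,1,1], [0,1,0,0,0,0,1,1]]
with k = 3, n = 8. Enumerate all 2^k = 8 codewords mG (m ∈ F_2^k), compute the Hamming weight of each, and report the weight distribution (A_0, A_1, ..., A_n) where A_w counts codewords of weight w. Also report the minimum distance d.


Weight distribution: A_0 = 1, A_2 = 2, A_3 = 4, A_4 = 1. Minimum distance d = 2.

Enumerate all 2^3 = 8 messages m ∈ F_2^3.
For each, compute codeword c = mG in F_2^8, then tally its weight.
  m = 000 → c = 00000000, weight = 0.
  m = 100 → c = 00000101, weight = 2.
  m = 010 → c = 00100011, weight = 3.
  m = 110 → c = 00100110, weight = 3.
  m = 001 → c = 01000011, weight = 3.
  m = 101 → c = 01000110, weight = 3.
  m = 011 → c = 01100000, weight = 2.
  m = 111 → c = 01100101, weight = 4.
Tally weights:
  weight 0: 1 codewords.
  weight 2: 2 codewords.
  weight 3: 4 codewords.
  weight 4: 1 codewords.
Minimum distance d = smallest w > 0 with A_w > 0 = 2.
Sanity: Σ A_w = 8 = 2^3 = 8 ✓.


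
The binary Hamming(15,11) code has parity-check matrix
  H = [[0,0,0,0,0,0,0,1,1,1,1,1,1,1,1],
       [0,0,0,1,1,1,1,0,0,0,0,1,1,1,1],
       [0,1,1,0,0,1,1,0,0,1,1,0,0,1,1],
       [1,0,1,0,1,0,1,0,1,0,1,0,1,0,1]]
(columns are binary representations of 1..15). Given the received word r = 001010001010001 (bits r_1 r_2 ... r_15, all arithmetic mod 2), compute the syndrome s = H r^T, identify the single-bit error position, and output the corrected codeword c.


s = (1, 0, 1, 1)^T, error position = 11, corrected codeword c = 001010001000001

Compute s = H r^T mod 2 one row at a time:
  s_1 = 0 + 1 + 0 + 1 + 0 + 0 + 0 + 1 = 3 ≡ 1 (mod 2).
  s_2 = 0 + 1 + 0 + 0 + 0 + 0 + 0 + 1 = 2 ≡ 0 (mod 2).
  s_3 = 0 + 1 + 0 + 0 + 0 + 1 + 0 + 1 = 3 ≡ 1 (mod 2).
  s_4 = 0 + 1 + 1 + 0 + 1 + 1 + 0 + 1 = 5 ≡ 1 (mod 2).
s = (1, 0, 1, 1)^T — this equals column 11 of H (binary 1011), so error is at position 11.
Correct: flip bit 11 of r = 001010001010001 to get c = 001010001000001.


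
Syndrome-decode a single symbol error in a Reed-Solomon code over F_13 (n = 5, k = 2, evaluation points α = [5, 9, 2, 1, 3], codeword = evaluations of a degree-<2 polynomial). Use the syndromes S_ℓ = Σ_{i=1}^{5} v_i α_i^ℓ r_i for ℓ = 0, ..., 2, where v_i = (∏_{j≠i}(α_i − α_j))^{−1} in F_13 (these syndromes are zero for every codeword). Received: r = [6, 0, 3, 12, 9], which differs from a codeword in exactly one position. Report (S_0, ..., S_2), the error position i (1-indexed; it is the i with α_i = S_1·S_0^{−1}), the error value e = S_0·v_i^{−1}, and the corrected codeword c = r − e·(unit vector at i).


S = (5, 10, 7), error at position 3, error magnitude e = 12, c = [6, 0, 4, 12, 9].

Step 1: column multipliers v_i = (∏_{j≠i}(α_i − α_j))^{−1} mod 13.
  i = 1 (α = 5): (5−9)(5−2)(5−1)(5−3) = (−4)·3·4·2 = −96 ≡ 8, so v_1 = 8^{−1} = 5 (mod 13).
  i = 2 (α = 9): (9−5)(9−2)(9−1)(9−3) = 4·7·8·6 = 1344 ≡ 5, so v_2 = 5^{−1} = 8 (mod 13).
  i = 3 (α = 2): (2−5)(2−9)(2−1)(2−3) = (−3)·(−7)·1·(−1) = −21 ≡ 5, so v_3 = 5^{−1} = 8 (mod 13).
  i = 4 (α = 1): (1−5)(1−9)(1−2)(1−3) = (−4)·(−8)·(−1)·(−2) = 64 ≡ 12, so v_4 = 12^{−1} = 12 (mod 13).
  i = 5 (α = 3): (3−5)(3−9)(3−2)(3−1) = (−2)·(−6)·1·2 = 24 ≡ 11, so v_5 = 11^{−1} = 6 (mod 13).
  v = [5, 8, 8, 12, 6].
Step 2: syndromes of r = [6, 0, 3, 12, 9] (all sums mod 13).
  S_0 = Σ v_i r_i = 5·6 + 8·0 + 8·3 + 12·12 + 6·9 = 252 ≡ 5.
  S_1 = Σ v_i α_i r_i = 5·5·6 + 8·9·0 + 8·2·3 + 12·1·12 + 6·3·9 = 504 ≡ 10.
  α_i^2 mod 13 = [12, 3, 4, 1, 9].
  S_2 = Σ v_i α_i^2 r_i = 5·12·6 + 8·3·0 + 8·4·3 + 12·1·12 + 6·9·9 = 1086 ≡ 7.
  S = (5, 10, 7) ≠ 0, so r is not a codeword (an error is present).
Step 3: locate the error. For a single error e at position i, S_ℓ = v_i·e·α_i^ℓ, so α_err = S_1/S_0.
  S_0^{−1} = 5^{−1} = 8 (mod 13), so α_err = 10·8 = 80 ≡ 2 = α_3. Error position i = 3.
  Consistency check: S_2/S_1 = 7·4 = 28 ≡ 2 = α_err ✓ (single-error assumption holds).
Step 4: error magnitude e = S_0/v_3 = S_0·∏_{j≠3}(α_3 − α_j) = 5·5 = 25 ≡ 12 (mod 13).
Step 5: correct position 3: c_3 = r_3 − e = 3 − 12 ≡ 4 (mod 13). Hence c = [6, 0, 4, 12, 9].
  Check: interpolating c through the α_i gives m(x) = 7 + 5·x (degree < 2) with m(α_i) = c_i for every i, so c is indeed a codeword.


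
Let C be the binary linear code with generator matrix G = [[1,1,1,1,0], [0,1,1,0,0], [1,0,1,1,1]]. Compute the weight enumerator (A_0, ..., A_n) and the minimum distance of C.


Weight distribution: A_0 = 1, A_2 = 4, A_4 = 3. Minimum distance d = 2.

Enumerate all 2^3 = 8 messages m ∈ F_2^3.
For each, compute codeword c = mG in F_2^5, then tally its weight.
  m = 000 → c = 00000, weight = 0.
  m = 100 → c = 11110, weight = 4.
  m = 010 → c = 01100, weight = 2.
  m = 110 → c = 10010, weight = 2.
  m = 001 → c = 10111, weight = 4.
  m = 101 → c = 01001, weight = 2.
  m = 011 → c = 11011, weight = 4.
  m = 111 → c = 00101, weight = 2.
Tally weights:
  weight 0: 1 codewords.
  weight 2: 4 codewords.
  weight 4: 3 codewords.
Minimum distance d = smallest w > 0 with A_w > 0 = 2.
Sanity: Σ A_w = 8 = 2^3 = 8 ✓.


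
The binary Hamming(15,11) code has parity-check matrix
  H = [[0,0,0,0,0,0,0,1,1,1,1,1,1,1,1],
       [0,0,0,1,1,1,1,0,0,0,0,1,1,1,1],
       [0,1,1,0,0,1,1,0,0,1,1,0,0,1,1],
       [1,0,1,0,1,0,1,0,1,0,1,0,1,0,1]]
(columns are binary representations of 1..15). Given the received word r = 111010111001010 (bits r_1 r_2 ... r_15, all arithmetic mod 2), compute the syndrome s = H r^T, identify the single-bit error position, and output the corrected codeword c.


s = (0, 0, 0, 1)^T, error position = 1, corrected codeword c = 011010111001010

Compute s = H r^T mod 2 one row at a time:
  s_1 = 1 + 1 + 0 + 0 + 1 + 0 + 1 + 0 = 4 ≡ 0 (mod 2).
  s_2 = 0 + 1 + 0 + 1 + 1 + 0 + 1 + 0 = 4 ≡ 0 (mod 2).
  s_3 = 1 + 1 + 0 + 1 + 0 + 0 + 1 + 0 = 4 ≡ 0 (mod 2).
  s_4 = 1 + 1 + 1 + 1 + 1 + 0 + 0 + 0 = 5 ≡ 1 (mod 2).
s = (0, 0, 0, 1)^T — this equals column 1 of H (binary 0001), so error is at position 1.
Correct: flip bit 1 of r = 111010111001010 to get c = 011010111001010.


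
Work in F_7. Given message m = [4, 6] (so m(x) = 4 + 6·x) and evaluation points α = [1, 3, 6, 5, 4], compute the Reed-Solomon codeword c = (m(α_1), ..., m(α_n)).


c = [3, 1, 5, 6, 0]

Message polynomial: m(x) = 4 + 6·x (mod 7).
For each evaluation point α_i, compute m(α_i) mod 7:
  α_1 = 1: Horner steps 6 → 3, so m(1) = 3.
  α_2 = 3: Horner steps 6 → 1, so m(3) = 1.
  α_3 = 6: Horner steps 6 → 5, so m(6) = 5.
  α_4 = 5: Horner steps 6 → 6, so m(5) = 6.
  α_5 = 4: Horner steps 6 → 0, so m(4) = 0.
Codeword c = [3, 1, 5, 6, 0] ∈ F_7^5.


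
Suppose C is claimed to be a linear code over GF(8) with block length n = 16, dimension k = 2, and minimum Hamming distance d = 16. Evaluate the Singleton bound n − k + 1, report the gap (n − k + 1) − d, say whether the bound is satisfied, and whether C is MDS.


Singleton RHS = n − k + 1 = 15, slack = -1, bound violated (no such code; not MDS).

Singleton bound: d ≤ n − k + 1.
Here n = 16, k = 2, so n − k + 1 = 15.
Given d = 16, check d ≤ 15: NO.
Slack = (n − k + 1) − d = -1.
The slack is negative: d = 16 exceeds n − k + 1 = 15 by 1, so the Singleton bound is violated and no linear [16, 2, 16]_8 code can exist. In particular it is not MDS (MDS requires d = n − k + 1 exactly).
Description: the claimed parameters are [16, 2, 16]_8; such a code would be impossible (violates the Singleton bound).


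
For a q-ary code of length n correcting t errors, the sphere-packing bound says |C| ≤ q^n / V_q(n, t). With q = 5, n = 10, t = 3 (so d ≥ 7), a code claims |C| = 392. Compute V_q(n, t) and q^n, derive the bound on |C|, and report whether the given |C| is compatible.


V_q(n, t) = 8441, q^n = 9765625, Hamming bound = 1156, |C| = 392 ≤ bound (satisfied).

Step 1: Compute V_q(n, t) = Σ_{j=0}^3 C(n, j) (q−1)^j.
  j = 0: C(10,0)·(4)^0 = 1·1 = 1.
  j = 1: C(10,1)·(4)^1 = 10·4 = 40.
  j = 2: C(10,2)·(4)^2 = 45·16 = 720.
  j = 3: C(10,3)·(4)^3 = 120·64 = 7680.
  V_q(n, t) = 1 + 40 + 720 + 7680 = 8441.
Step 2: q^n = 5^10 = 9765625.
Step 3: Hamming bound ⌊q^n / V_q(n,t)⌋ = ⌊9765625/8441⌋ = 1156.
Step 4: Compare |C| = 392 to 1156: satisfied.
The claimed |C| lies below the Hamming bound.


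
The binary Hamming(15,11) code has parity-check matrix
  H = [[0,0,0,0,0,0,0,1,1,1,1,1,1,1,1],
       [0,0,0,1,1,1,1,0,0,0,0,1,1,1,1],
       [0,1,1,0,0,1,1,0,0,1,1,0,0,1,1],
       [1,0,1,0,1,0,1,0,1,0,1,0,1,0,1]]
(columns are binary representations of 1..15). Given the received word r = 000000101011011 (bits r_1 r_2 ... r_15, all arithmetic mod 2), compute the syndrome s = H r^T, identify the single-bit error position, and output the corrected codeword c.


s = (1, 0, 0, 0)^T, error position = 8, corrected codeword c = 000000111011011

Compute s = H r^T mod 2 one row at a time:
  s_1 = 0 + 1 + 0 + 1 + 1 + 0 + 1 + 1 = 5 ≡ 1 (mod 2).
  s_2 = 0 + 0 + 0 + 1 + 1 + 0 + 1 + 1 = 4 ≡ 0 (mod 2).
  s_3 = 0 + 0 + 0 + 1 + 0 + 1 + 1 + 1 = 4 ≡ 0 (mod 2).
  s_4 = 0 + 0 + 0 + 1 + 1 + 1 + 0 + 1 = 4 ≡ 0 (mod 2).
s = (1, 0, 0, 0)^T — this equals column 8 of H (binary 1000), so error is at position 8.
Correct: flip bit 8 of r = 000000101011011 to get c = 000000111011011.


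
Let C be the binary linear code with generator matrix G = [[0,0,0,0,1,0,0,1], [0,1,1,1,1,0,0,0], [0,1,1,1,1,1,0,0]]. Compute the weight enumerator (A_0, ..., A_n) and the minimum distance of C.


Weight distribution: A_0 = 1, A_1 = 1, A_2 = 1, A_3 = 1, A_4 = 2, A_5 = 2. Minimum distance d = 1.

Enumerate all 2^3 = 8 messages m ∈ F_2^3.
For each, compute codeword c = mG in F_2^8, then tally its weight.
  m = 000 → c = 00000000, weight = 0.
  m = 100 → c = 00001001, weight = 2.
  m = 010 → c = 01111000, weight = 4.
  m = 110 → c = 01110001, weight = 4.
  m = 001 → c = 01111100, weight = 5.
  m = 101 → c = 01110101, weight = 5.
  m = 011 → c = 00000100, weight = 1.
  m = 111 → c = 00001101, weight = 3.
Tally weights:
  weight 0: 1 codewords.
  weight 1: 1 codewords.
  weight 2: 1 codewords.
  weight 3: 1 codewords.
  weight 4: 2 codewords.
  weight 5: 2 codewords.
Minimum distance d = smallest w > 0 with A_w > 0 = 1.
Sanity: Σ A_w = 8 = 2^3 = 8 ✓.


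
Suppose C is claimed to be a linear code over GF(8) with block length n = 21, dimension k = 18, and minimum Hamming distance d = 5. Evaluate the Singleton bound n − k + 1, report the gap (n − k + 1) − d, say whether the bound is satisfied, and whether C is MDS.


Singleton RHS = n − k + 1 = 4, slack = -1, bound violated (no such code; not MDS).

Singleton bound: d ≤ n − k + 1.
Here n = 21, k = 18, so n − k + 1 = 4.
Given d = 5, check d ≤ 4: NO.
Slack = (n − k + 1) − d = -1.
The slack is negative: d = 5 exceeds n − k + 1 = 4 by 1, so the Singleton bound is violated and no linear [21, 18, 5]_8 code can exist. In particular it is not MDS (MDS requires d = n − k + 1 exactly).
Description: the claimed parameters are [21, 18, 5]_8; such a code would be impossible (violates the Singleton bound).


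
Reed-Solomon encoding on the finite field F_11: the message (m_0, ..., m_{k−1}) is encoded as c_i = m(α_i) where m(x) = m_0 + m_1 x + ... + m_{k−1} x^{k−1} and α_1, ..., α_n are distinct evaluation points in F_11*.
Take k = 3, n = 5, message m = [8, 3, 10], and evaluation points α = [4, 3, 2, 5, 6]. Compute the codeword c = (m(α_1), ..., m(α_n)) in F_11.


c = [4, 8, 10, 9, 1]

Message polynomial: m(x) = 8 + 3·x + 10·x^2 (mod 11).
For each evaluation point α_i, compute m(α_i) mod 11:
  α_1 = 4: Horner steps 10 → 10 → 4, so m(4) = 4.
  α_2 = 3: Horner steps 10 → 0 → 8, so m(3) = 8.
  α_3 = 2: Horner steps 10 → 1 → 10, so m(2) = 10.
  α_4 = 5: Horner steps 10 → 9 → 9, so m(5) = 9.
  α_5 = 6: Horner steps 10 → 8 → 1, so m(6) = 1.
Codeword c = [4, 8, 10, 9, 1] ∈ F_11^5.


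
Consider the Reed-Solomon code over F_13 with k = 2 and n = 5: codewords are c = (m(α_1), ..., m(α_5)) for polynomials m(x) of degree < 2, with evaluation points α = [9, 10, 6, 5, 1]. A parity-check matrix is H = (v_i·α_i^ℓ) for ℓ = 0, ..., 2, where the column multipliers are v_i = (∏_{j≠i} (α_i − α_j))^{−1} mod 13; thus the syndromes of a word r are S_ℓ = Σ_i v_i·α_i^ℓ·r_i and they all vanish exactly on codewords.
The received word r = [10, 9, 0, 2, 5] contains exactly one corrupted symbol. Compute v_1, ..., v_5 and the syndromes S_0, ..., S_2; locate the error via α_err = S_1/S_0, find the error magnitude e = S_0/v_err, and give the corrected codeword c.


S = (6, 4, 7), error at position 4, error magnitude e = 1, c = [10, 9, 0, 1, 5].

Step 1: column multipliers v_i = (∏_{j≠i}(α_i − α_j))^{−1} mod 13.
  i = 1 (α = 9): (9−10)(9−6)(9−5)(9−1) = (−1)·3·4·8 = −96 ≡ 8, so v_1 = 8^{−1} = 5 (mod 13).
  i = 2 (α = 10): (10−9)(10−6)(10−5)(10−1) = 1·4·5·9 = 180 ≡ 11, so v_2 = 11^{−1} = 6 (mod 13).
  i = 3 (α = 6): (6−9)(6−10)(6−5)(6−1) = (−3)·(−4)·1·5 = 60 ≡ 8, so v_3 = 8^{−1} = 5 (mod 13).
  i = 4 (α = 5): (5−9)(5−10)(5−6)(5−1) = (−4)·(−5)·(−1)·4 = −80 ≡ 11, so v_4 = 11^{−1} = 6 (mod 13).
  i = 5 (α = 1): (1−9)(1−10)(1−6)(1−5) = (−8)·(−9)·(−5)·(−4) = 1440 ≡ 10, so v_5 = 10^{−1} = 4 (mod 13).
  v = [5, 6, 5, 6, 4].
Step 2: syndromes of r = [10, 9, 0, 2, 5] (all sums mod 13).
  S_0 = Σ v_i r_i = 5·10 + 6·9 + 5·0 + 6·2 + 4·5 = 136 ≡ 6.
  S_1 = Σ v_i α_i r_i = 5·9·10 + 6·10·9 + 5·6·0 + 6·5·2 + 4·1·5 = 1070 ≡ 4.
  α_i^2 mod 13 = [3, 9, 10, 12, 1].
  S_2 = Σ v_i α_i^2 r_i = 5·3·10 + 6·9·9 + 5·10·0 + 6·12·2 + 4·1·5 = 800 ≡ 7.
  S = (6, 4, 7) ≠ 0, so r is not a codeword (an error is present).
Step 3: locate the error. For a single error e at position i, S_ℓ = v_i·e·α_i^ℓ, so α_err = S_1/S_0.
  S_0^{−1} = 6^{−1} = 11 (mod 13), so α_err = 4·11 = 44 ≡ 5 = α_4. Error position i = 4.
  Consistency check: S_2/S_1 = 7·10 = 70 ≡ 5 = α_err ✓ (single-error assumption holds).
Step 4: error magnitude e = S_0/v_4 = S_0·∏_{j≠4}(α_4 − α_j) = 6·11 = 66 ≡ 1 (mod 13).
Step 5: correct position 4: c_4 = r_4 − e = 2 − 1 ≡ 1 (mod 13). Hence c = [10, 9, 0, 1, 5].
  Check: interpolating c through the α_i gives m(x) = 6 + 12·x (degree < 2) with m(α_i) = c_i for every i, so c is indeed a codeword.


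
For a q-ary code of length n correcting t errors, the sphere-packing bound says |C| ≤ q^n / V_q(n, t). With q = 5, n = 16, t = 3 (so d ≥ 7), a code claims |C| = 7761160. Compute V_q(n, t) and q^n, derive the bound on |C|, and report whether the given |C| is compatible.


V_q(n, t) = 37825, q^n = 152587890625, Hamming bound = 4034048, |C| = 7761160 > bound (violated).

Step 1: Compute V_q(n, t) = Σ_{j=0}^3 C(n, j) (q−1)^j.
  j = 0: C(16,0)·(4)^0 = 1·1 = 1.
  j = 1: C(16,1)·(4)^1 = 16·4 = 64.
  j = 2: C(16,2)·(4)^2 = 120·16 = 1920.
  j = 3: C(16,3)·(4)^3 = 560·64 = 35840.
  V_q(n, t) = 1 + 64 + 1920 + 35840 = 37825.
Step 2: q^n = 5^16 = 152587890625.
Step 3: Hamming bound ⌊q^n / V_q(n,t)⌋ = ⌊152587890625/37825⌋ = 4034048.
Step 4: Compare |C| = 7761160 to 4034048: violated.
The claimed |C| lies above the Hamming bound, so no 5-ary code of length 16 with d ≥ 7 can have 7761160 codewords.


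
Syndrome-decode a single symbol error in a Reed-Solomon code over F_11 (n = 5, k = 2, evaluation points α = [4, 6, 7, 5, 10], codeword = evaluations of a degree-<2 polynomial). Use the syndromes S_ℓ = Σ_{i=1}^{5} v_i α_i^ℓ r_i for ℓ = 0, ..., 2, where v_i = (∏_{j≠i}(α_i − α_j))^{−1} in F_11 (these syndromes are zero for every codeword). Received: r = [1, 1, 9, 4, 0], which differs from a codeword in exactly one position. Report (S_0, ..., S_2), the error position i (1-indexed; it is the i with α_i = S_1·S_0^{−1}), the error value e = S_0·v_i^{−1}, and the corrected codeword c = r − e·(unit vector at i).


S = (9, 3, 1), error at position 1, error magnitude e = 5, c = [7, 1, 9, 4, 0].

Step 1: column multipliers v_i = (∏_{j≠i}(α_i − α_j))^{−1} mod 11.
  i = 1 (α = 4): (4−6)(4−7)(4−5)(4−10) = (−2)·(−3)·(−1)·(−6) = 36 ≡ 3, so v_1 = 3^{−1} = 4 (mod 11).
  i = 2 (α = 6): (6−4)(6−7)(6−5)(6−10) = 2·(−1)·1·(−4) = 8 ≡ 8, so v_2 = 8^{−1} = 7 (mod 11).
  i = 3 (α = 7): (7−4)(7−6)(7−5)(7−10) = 3·1·2·(−3) = −18 ≡ 4, so v_3 = 4^{−1} = 3 (mod 11).
  i = 4 (α = 5): (5−4)(5−6)(5−7)(5−10) = 1·(−1)·(−2)·(−5) = −10 ≡ 1, so v_4 = 1^{−1} = 1 (mod 11).
  i = 5 (α = 10): (10−4)(10−6)(10−7)(10−5) = 6·4·3·5 = 360 ≡ 8, so v_5 = 8^{−1} = 7 (mod 11).
  v = [4, 7, 3, 1, 7].
Step 2: syndromes of r = [1, 1, 9, 4, 0] (all sums mod 11).
  S_0 = Σ v_i r_i = 4·1 + 7·1 + 3·9 + 1·4 + 7·0 = 42 ≡ 9.
  S_1 = Σ v_i α_i r_i = 4·4·1 + 7·6·1 + 3·7·9 + 1·5·4 + 7·10·0 = 267 ≡ 3.
  α_i^2 mod 11 = [5, 3, 5, 3, 1].
  S_2 = Σ v_i α_i^2 r_i = 4·5·1 + 7·3·1 + 3·5·9 + 1·3·4 + 7·1·0 = 188 ≡ 1.
  S = (9, 3, 1) ≠ 0, so r is not a codeword (an error is present).
Step 3: locate the error. For a single error e at position i, S_ℓ = v_i·e·α_i^ℓ, so α_err = S_1/S_0.
  S_0^{−1} = 9^{−1} = 5 (mod 11), so α_err = 3·5 = 15 ≡ 4 = α_1. Error position i = 1.
  Consistency check: S_2/S_1 = 1·4 = 4 ≡ 4 = α_err ✓ (single-error assumption holds).
Step 4: error magnitude e = S_0/v_1 = S_0·∏_{j≠1}(α_1 − α_j) = 9·3 = 27 ≡ 5 (mod 11).
Step 5: correct position 1: c_1 = r_1 − e = 1 − 5 ≡ 7 (mod 11). Hence c = [7, 1, 9, 4, 0].
  Check: interpolating c through the α_i gives m(x) = 8 + 8·x (degree < 2) with m(α_i) = c_i for every i, so c is indeed a codeword.


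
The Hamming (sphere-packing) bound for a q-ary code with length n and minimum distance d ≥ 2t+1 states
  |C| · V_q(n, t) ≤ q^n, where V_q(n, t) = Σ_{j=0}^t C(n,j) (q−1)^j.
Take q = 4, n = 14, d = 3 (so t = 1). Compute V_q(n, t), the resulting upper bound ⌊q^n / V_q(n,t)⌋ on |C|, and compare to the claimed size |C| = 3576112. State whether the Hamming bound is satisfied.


V_q(n, t) = 43, q^n = 268435456, Hamming bound = 6242685, |C| = 3576112 ≤ bound (satisfied).

Step 1: Compute V_q(n, t) = Σ_{j=0}^1 C(n, j) (q−1)^j.
  j = 0: C(14,0)·(3)^0 = 1·1 = 1.
  j = 1: C(14,1)·(3)^1 = 14·3 = 42.
  V_q(n, t) = 1 + 42 = 43.
Step 2: q^n = 4^14 = 268435456.
Step 3: Hamming bound ⌊q^n / V_q(n,t)⌋ = ⌊268435456/43⌋ = 6242685.
Step 4: Compare |C| = 3576112 to 6242685: satisfied.
The claimed |C| lies below the Hamming bound.


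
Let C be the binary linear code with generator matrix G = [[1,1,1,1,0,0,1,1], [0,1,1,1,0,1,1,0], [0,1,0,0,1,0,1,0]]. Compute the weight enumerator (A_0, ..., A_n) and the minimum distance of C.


Weight distribution: A_0 = 1, A_3 = 2, A_4 = 1, A_5 = 2, A_6 = 2. Minimum distance d = 3.

Enumerate all 2^3 = 8 messages m ∈ F_2^3.
For each, compute codeword c = mG in F_2^8, then tally its weight.
  m = 000 → c = 00000000, weight = 0.
  m = 100 → c = 11110011, weight = 6.
  m = 010 → c = 01110110, weight = 5.
  m = 110 → c = 10000101, weight = 3.
  m = 001 → c = 01001010, weight = 3.
  m = 101 → c = 10111001, weight = 5.
  m = 011 → c = 00111100, weight = 4.
  m = 111 → c = 11001111, weight = 6.
Tally weights:
  weight 0: 1 codewords.
  weight 3: 2 codewords.
  weight 4: 1 codewords.
  weight 5: 2 codewords.
  weight 6: 2 codewords.
Minimum distance d = smallest w > 0 with A_w > 0 = 3.
Sanity: Σ A_w = 8 = 2^3 = 8 ✓.


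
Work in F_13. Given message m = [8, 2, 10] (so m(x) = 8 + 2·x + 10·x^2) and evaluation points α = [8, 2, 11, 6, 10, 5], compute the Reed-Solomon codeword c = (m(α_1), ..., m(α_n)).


c = [1, 0, 5, 3, 1, 8]

Message polynomial: m(x) = 8 + 2·x + 10·x^2 (mod 13).
For each evaluation point α_i, compute m(α_i) mod 13:
  α_1 = 8: Horner steps 10 → 4 → 1, so m(8) = 1.
  α_2 = 2: Horner steps 10 → 9 → 0, so m(2) = 0.
  α_3 = 11: Horner steps 10 → 8 → 5, so m(11) = 5.
  α_4 = 6: Horner steps 10 → 10 → 3, so m(6) = 3.
  α_5 = 10: Horner steps 10 → 11 → 1, so m(10) = 1.
  α_6 = 5: Horner steps 10 → 0 → 8, so m(5) = 8.
Codeword c = [1, 0, 5, 3, 1, 8] ∈ F_13^6.


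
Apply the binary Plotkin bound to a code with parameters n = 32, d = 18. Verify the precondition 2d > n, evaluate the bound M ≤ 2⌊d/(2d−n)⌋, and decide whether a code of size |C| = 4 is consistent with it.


Plotkin bound M ≤ 8; given |C| = 4 ≤ bound (satisfied).

Check applicability: 2d = 36, n = 32.
2d − n = 4 > 0, so Plotkin applies.
Compute d/(2d−n) = 18/4 ≈ 4.5000.
⌊d/(2d−n)⌋ = 4.
Plotkin bound: M ≤ 2·4 = 8.
Given |C| = 4, check: satisfied.
This |C| is below the Plotkin bound.
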